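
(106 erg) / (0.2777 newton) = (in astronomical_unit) 2.552e-16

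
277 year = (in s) 8.735e+09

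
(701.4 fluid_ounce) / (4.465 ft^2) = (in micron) 5.001e+04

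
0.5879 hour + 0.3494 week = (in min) 3557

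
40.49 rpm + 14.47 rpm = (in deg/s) 329.8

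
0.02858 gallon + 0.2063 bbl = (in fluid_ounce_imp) 1158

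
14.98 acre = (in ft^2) 6.525e+05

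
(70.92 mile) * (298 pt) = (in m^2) 1.2e+04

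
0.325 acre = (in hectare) 0.1315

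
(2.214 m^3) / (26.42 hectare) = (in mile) 5.207e-09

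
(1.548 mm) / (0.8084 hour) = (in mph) 1.19e-06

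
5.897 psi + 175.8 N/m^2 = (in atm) 0.403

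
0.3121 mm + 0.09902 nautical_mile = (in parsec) 5.943e-15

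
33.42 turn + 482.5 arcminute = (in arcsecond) 4.334e+07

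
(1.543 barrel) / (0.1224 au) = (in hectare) 1.34e-15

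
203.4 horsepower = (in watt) 1.517e+05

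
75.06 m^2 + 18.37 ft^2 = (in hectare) 0.007677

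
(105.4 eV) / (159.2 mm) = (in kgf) 1.082e-17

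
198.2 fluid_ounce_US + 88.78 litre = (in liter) 94.64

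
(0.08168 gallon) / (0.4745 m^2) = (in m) 0.0006516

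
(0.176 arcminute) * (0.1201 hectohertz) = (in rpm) 0.005872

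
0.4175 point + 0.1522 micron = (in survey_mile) 9.161e-08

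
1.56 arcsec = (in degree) 0.0004333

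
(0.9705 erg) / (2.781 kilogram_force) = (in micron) 0.003559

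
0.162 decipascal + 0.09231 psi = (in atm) 0.006281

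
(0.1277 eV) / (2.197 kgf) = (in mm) 9.496e-19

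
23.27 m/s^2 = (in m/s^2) 23.27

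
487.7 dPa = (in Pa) 48.77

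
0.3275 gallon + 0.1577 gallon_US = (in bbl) 0.01155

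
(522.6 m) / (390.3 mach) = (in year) 1.247e-10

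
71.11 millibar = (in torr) 53.34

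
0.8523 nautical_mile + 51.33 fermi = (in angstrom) 1.578e+13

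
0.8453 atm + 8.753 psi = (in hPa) 1460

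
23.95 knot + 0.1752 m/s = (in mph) 27.95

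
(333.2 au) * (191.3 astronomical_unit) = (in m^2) 1.426e+27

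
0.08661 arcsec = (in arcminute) 0.001444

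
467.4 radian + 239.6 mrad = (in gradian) 2.977e+04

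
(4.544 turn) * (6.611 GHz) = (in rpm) 1.802e+12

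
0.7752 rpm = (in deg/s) 4.651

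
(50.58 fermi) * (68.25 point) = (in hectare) 1.218e-19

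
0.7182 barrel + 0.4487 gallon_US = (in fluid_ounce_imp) 4079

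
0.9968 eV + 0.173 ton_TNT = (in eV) 4.518e+27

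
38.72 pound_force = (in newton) 172.2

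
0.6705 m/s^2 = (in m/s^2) 0.6705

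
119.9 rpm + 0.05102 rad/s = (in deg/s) 722.3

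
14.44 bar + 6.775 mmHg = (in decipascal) 1.445e+07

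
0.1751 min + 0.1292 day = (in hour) 3.104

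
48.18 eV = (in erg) 7.719e-11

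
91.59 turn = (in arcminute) 1.978e+06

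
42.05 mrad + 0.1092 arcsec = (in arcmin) 144.6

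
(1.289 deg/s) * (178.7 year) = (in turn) 2.018e+07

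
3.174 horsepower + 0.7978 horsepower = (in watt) 2962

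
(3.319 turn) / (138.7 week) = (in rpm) 2.374e-06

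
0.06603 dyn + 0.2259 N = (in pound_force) 0.05078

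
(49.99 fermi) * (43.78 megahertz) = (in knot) 4.254e-06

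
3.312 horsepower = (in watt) 2470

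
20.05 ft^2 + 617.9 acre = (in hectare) 250.1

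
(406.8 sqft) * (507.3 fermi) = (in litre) 1.917e-08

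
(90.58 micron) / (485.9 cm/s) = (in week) 3.082e-11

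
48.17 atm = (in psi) 707.9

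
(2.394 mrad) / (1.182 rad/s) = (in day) 2.344e-08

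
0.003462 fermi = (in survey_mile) 2.151e-21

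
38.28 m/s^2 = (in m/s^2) 38.28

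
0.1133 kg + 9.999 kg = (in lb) 22.29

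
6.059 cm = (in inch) 2.385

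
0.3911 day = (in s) 3.379e+04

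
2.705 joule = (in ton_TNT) 6.465e-10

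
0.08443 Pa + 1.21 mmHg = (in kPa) 0.1614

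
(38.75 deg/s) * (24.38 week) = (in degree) 5.714e+08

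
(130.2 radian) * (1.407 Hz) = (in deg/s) 1.05e+04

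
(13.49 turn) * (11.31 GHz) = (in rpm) 9.154e+12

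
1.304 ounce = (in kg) 0.03697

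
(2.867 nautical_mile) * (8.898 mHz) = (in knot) 91.84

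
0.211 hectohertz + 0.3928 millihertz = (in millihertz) 2.11e+04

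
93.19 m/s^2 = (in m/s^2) 93.19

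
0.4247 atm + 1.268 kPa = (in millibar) 443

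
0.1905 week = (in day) 1.334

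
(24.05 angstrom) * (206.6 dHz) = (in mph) 1.111e-07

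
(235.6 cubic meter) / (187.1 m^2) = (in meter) 1.259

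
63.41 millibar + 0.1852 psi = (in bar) 0.07618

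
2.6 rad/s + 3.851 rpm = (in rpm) 28.68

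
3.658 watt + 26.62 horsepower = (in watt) 1.985e+04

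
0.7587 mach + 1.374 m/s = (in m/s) 259.7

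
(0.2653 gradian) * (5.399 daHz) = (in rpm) 2.149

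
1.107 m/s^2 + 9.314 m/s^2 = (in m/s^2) 10.42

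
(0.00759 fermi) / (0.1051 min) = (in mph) 2.692e-18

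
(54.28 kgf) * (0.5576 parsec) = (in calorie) 2.189e+18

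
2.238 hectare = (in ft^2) 2.409e+05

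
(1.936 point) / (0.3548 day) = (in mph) 4.984e-08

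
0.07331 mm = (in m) 7.331e-05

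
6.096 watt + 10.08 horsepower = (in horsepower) 10.09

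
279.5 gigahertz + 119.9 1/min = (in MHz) 2.795e+05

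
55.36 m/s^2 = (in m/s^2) 55.36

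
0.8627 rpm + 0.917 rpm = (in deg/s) 10.68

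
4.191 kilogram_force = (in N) 41.1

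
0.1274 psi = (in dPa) 8784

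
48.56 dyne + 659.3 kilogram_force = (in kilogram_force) 659.3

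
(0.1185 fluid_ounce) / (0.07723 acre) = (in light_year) 1.185e-24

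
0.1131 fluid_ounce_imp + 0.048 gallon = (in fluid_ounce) 6.253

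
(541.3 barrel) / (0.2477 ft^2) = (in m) 3740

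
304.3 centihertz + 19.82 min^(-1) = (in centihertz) 337.3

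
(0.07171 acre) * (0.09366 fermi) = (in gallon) 7.18e-12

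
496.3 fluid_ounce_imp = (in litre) 14.1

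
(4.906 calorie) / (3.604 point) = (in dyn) 1.614e+09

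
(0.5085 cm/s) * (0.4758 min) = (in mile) 9.02e-05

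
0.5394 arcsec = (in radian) 2.615e-06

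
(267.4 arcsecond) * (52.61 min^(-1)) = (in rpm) 0.01085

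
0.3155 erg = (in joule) 3.155e-08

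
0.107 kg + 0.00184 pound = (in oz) 3.804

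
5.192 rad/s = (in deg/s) 297.5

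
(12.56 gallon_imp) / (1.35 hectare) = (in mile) 2.628e-09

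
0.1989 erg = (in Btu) 1.885e-11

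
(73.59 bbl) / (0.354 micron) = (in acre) 8167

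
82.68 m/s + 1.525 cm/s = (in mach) 0.2429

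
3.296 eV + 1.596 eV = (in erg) 7.838e-12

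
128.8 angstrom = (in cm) 1.288e-06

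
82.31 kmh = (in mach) 0.06715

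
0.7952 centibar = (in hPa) 7.952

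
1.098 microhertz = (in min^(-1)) 6.588e-05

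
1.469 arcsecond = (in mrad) 0.007122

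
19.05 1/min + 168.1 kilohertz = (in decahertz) 1.681e+04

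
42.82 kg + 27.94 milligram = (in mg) 4.282e+07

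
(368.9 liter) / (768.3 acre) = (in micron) 0.1186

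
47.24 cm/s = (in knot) 0.9183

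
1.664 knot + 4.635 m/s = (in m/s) 5.491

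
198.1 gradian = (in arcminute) 1.07e+04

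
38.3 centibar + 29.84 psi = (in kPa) 244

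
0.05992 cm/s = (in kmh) 0.002157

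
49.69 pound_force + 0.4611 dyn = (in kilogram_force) 22.54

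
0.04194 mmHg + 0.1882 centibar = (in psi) 0.02811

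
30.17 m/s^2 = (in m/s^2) 30.17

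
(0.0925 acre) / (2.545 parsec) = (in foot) 1.564e-14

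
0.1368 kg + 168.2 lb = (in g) 7.643e+04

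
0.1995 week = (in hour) 33.52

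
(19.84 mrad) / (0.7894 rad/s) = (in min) 0.0004189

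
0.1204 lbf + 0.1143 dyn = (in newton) 0.5356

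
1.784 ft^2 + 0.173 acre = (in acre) 0.173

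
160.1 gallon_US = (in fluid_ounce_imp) 2.133e+04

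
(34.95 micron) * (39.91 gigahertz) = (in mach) 4096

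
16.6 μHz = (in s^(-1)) 1.66e-05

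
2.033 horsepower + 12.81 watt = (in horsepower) 2.05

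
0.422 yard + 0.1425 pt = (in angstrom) 3.859e+09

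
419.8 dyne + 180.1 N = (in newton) 180.1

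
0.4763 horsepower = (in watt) 355.2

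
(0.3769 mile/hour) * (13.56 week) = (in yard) 1.511e+06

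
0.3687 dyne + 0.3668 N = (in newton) 0.3668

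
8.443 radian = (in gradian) 537.5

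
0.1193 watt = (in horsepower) 0.00016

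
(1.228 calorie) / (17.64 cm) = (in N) 29.13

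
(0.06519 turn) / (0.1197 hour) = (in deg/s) 0.05446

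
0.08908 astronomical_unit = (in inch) 5.247e+11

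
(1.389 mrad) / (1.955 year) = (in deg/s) 1.291e-09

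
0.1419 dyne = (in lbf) 3.19e-07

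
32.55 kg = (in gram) 3.255e+04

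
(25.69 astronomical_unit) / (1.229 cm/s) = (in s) 3.127e+14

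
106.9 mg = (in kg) 0.0001069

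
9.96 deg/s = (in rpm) 1.66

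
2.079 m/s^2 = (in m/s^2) 2.079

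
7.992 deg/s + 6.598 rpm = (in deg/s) 47.58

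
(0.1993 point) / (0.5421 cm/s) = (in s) 0.01297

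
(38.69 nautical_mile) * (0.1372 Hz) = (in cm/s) 9.831e+05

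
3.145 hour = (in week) 0.01872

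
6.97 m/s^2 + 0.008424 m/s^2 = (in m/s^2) 6.978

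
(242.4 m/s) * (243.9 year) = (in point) 5.285e+15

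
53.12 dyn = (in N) 0.0005312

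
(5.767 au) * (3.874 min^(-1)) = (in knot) 1.083e+11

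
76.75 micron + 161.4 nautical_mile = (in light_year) 3.16e-11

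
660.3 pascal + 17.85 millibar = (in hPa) 24.45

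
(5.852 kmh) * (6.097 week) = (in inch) 2.36e+08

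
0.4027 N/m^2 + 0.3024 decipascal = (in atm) 4.273e-06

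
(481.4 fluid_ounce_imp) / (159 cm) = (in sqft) 0.0926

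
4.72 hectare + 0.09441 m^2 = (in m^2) 4.72e+04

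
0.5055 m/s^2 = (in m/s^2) 0.5055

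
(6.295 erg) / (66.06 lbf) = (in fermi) 2.142e+06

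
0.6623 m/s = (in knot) 1.287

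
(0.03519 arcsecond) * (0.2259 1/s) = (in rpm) 3.68e-07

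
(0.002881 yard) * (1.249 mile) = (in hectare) 0.0005295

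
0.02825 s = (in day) 3.27e-07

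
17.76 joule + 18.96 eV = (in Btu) 0.01683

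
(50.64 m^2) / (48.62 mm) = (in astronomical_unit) 6.962e-09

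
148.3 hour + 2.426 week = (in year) 0.06346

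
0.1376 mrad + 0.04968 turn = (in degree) 17.89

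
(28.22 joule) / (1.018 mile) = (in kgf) 0.001756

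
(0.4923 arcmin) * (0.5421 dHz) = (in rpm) 7.413e-05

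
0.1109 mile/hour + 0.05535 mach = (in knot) 36.73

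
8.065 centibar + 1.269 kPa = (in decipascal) 9.334e+04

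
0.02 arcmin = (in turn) 9.259e-07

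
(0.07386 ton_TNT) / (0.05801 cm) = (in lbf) 1.198e+11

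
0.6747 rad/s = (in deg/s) 38.66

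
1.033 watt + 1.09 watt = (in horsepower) 0.002847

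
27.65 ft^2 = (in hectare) 0.0002569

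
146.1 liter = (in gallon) 38.6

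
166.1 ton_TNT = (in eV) 4.338e+30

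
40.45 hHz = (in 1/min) 2.427e+05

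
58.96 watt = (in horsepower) 0.07907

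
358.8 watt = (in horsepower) 0.4812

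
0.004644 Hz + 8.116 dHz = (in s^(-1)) 0.8162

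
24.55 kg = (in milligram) 2.455e+07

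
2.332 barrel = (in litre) 370.8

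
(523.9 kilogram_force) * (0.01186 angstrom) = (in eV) 3.803e+10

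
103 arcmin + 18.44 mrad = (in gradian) 3.081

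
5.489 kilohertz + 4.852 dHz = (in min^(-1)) 3.294e+05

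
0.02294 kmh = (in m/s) 0.006372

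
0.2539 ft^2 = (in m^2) 0.02359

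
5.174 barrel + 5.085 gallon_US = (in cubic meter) 0.8418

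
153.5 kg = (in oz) 5415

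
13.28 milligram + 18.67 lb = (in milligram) 8.469e+06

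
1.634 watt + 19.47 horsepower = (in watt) 1.452e+04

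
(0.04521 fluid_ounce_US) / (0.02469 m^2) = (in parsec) 1.755e-21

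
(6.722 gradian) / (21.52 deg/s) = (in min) 0.004685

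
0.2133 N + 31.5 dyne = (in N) 0.2136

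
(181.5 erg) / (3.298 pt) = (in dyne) 1560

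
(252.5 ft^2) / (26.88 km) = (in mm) 0.8727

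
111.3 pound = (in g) 5.048e+04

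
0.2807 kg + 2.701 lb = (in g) 1506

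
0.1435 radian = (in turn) 0.02284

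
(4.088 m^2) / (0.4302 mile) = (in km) 5.905e-06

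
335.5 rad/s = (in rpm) 3204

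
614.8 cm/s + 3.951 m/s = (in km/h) 36.36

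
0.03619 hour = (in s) 130.3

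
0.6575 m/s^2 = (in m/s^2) 0.6575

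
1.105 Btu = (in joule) 1166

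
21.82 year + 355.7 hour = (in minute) 1.149e+07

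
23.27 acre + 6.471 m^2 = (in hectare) 9.418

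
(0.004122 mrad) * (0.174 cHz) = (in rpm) 6.849e-08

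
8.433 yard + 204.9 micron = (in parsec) 2.499e-16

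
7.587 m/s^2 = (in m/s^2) 7.587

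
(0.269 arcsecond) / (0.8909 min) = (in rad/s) 2.44e-08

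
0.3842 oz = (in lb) 0.02401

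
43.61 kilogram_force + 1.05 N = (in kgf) 43.72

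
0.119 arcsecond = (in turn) 9.182e-08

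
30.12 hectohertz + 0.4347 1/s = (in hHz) 30.12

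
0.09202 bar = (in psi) 1.335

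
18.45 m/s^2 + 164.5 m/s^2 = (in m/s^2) 182.9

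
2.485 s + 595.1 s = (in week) 0.0009881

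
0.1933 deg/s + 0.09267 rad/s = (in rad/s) 0.09604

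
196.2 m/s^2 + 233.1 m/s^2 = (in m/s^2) 429.3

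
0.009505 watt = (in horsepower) 1.275e-05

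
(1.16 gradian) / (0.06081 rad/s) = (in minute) 0.004994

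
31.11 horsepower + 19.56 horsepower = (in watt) 3.778e+04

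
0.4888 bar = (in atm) 0.4824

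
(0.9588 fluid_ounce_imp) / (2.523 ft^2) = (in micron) 116.2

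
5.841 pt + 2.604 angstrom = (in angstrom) 2.061e+07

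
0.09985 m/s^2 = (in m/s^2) 0.09985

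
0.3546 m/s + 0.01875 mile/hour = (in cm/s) 36.3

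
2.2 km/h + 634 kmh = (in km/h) 636.2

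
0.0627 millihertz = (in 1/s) 6.27e-05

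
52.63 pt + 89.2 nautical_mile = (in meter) 1.652e+05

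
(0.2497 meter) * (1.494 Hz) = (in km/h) 1.343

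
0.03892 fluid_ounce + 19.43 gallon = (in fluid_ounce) 2487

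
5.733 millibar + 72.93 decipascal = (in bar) 0.005806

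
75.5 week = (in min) 7.61e+05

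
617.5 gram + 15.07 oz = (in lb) 2.303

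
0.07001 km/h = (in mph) 0.0435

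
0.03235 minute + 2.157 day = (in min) 3106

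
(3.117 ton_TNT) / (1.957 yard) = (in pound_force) 1.638e+09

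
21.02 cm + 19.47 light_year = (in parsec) 5.97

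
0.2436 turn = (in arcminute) 5262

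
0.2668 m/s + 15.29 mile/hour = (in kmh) 25.57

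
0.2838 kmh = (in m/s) 0.07883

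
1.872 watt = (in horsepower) 0.00251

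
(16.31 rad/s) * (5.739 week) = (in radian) 5.661e+07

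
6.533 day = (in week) 0.9333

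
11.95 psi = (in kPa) 82.39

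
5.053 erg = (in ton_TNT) 1.208e-16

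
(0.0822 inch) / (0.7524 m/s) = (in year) 8.799e-11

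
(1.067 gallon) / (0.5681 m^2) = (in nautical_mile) 3.839e-06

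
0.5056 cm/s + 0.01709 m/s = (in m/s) 0.02215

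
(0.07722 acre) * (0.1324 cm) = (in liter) 413.7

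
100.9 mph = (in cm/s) 4511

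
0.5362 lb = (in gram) 243.2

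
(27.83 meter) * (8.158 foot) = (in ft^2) 744.9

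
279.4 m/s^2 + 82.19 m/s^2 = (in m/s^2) 361.6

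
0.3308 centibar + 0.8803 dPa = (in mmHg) 2.482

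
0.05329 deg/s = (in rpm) 0.008882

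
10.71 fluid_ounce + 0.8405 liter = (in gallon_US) 0.3057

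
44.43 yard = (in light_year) 4.294e-15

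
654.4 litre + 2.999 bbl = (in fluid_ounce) 3.825e+04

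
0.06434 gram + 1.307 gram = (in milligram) 1371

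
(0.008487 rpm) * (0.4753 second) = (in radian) 0.0004224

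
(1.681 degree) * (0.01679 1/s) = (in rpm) 0.004704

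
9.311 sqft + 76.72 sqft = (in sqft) 86.03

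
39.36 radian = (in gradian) 2506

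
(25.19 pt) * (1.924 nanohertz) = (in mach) 5.021e-14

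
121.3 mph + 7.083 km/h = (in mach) 0.165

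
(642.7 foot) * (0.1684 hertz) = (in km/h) 118.8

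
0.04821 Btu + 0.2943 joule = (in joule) 51.16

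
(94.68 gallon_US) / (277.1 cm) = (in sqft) 1.392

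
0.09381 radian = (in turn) 0.01493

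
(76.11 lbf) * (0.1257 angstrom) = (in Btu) 4.034e-12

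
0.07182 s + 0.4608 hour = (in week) 0.002743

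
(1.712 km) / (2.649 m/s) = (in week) 0.001069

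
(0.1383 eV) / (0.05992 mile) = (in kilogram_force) 2.343e-23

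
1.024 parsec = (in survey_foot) 1.037e+17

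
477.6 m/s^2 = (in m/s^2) 477.6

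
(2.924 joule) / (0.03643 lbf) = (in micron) 1.804e+07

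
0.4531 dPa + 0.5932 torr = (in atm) 0.000781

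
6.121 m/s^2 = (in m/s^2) 6.121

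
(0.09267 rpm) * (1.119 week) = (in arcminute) 2.258e+07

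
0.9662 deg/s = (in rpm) 0.161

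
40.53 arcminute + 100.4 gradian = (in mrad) 1589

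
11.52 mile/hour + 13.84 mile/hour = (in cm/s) 1134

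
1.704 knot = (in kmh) 3.156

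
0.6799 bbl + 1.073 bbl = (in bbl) 1.753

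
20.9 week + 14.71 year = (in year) 15.11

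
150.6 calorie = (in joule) 630.1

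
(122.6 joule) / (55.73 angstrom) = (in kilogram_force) 2.243e+09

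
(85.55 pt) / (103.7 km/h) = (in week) 1.732e-09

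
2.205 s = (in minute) 0.03675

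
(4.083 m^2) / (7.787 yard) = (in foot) 1.881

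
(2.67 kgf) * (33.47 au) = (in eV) 8.183e+32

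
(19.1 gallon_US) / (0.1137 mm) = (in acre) 0.1571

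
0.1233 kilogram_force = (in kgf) 0.1233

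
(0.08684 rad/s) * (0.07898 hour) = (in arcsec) 5.093e+06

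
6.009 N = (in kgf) 0.6127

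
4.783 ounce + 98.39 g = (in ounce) 8.254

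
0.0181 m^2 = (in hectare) 1.81e-06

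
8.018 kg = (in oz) 282.8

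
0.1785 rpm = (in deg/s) 1.071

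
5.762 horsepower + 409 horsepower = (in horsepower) 414.8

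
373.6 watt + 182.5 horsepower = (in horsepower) 183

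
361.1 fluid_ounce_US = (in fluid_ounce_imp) 375.8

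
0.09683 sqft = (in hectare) 8.996e-07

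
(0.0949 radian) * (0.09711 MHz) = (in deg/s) 5.28e+05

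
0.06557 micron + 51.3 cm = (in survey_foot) 1.683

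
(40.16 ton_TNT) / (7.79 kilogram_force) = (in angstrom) 2.2e+19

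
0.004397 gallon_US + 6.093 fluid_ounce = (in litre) 0.1968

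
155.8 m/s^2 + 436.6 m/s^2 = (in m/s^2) 592.4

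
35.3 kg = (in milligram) 3.53e+07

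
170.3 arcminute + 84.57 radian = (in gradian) 5387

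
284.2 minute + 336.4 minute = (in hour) 10.34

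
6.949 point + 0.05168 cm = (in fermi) 2.968e+12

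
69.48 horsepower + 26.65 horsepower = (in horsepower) 96.13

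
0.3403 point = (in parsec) 3.891e-21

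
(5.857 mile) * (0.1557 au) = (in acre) 5.425e+10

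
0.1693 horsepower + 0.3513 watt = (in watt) 126.6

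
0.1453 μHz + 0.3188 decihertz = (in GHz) 3.188e-11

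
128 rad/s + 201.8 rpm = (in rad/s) 149.1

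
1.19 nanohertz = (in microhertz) 0.00119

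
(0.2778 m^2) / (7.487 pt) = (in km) 0.1052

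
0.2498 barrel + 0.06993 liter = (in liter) 39.78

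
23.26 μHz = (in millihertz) 0.02326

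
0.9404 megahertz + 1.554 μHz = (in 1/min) 5.642e+07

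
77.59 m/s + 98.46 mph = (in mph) 272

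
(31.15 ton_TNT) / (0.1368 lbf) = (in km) 2.142e+08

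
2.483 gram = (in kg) 0.002483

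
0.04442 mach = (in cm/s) 1513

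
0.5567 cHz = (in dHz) 0.05567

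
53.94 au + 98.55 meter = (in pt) 2.287e+16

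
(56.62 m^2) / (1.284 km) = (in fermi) 4.41e+13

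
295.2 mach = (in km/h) 3.619e+05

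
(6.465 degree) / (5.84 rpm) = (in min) 0.003075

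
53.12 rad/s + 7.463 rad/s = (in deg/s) 3471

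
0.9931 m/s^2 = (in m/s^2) 0.9931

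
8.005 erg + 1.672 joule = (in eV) 1.044e+19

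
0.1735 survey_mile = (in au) 1.866e-09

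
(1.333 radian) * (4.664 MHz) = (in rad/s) 6.217e+06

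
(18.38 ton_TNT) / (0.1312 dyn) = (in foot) 1.923e+17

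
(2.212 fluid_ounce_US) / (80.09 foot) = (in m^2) 2.68e-06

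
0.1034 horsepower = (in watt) 77.11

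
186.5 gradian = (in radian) 2.93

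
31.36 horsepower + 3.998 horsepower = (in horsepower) 35.36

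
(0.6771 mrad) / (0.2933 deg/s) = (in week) 2.187e-07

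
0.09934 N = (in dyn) 9934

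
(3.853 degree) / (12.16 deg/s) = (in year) 1.005e-08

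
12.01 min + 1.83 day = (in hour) 44.12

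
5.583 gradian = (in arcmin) 301.5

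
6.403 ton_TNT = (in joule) 2.679e+10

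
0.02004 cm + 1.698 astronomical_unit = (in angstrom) 2.54e+21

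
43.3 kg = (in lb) 95.46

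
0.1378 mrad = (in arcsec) 28.42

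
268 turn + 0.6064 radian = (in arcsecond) 3.475e+08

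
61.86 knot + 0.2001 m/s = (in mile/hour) 71.63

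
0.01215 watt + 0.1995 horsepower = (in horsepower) 0.1995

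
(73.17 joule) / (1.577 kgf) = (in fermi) 4.731e+15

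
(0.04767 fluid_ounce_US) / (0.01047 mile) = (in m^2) 8.367e-08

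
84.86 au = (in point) 3.599e+16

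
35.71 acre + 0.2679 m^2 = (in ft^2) 1.556e+06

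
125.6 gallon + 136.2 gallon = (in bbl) 6.233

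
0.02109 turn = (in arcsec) 2.733e+04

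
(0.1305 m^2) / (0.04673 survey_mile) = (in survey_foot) 0.005693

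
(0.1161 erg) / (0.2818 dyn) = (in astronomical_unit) 2.754e-14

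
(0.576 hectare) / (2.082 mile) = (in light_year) 1.817e-16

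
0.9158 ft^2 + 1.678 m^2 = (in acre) 0.0004357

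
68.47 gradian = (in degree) 61.62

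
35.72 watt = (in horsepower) 0.0479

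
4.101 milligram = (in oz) 0.0001447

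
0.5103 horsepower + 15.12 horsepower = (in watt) 1.166e+04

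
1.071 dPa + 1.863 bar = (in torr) 1397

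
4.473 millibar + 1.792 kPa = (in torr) 16.8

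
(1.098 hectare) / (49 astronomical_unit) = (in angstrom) 14.98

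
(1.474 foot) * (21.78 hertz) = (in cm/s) 978.5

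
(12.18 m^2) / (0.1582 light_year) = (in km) 8.138e-18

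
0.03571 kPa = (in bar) 0.0003571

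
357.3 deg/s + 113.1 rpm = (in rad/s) 18.08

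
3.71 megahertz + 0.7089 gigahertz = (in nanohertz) 7.126e+17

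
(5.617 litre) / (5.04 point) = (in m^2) 3.159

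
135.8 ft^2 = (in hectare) 0.001262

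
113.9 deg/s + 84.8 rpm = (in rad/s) 10.87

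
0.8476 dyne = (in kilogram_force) 8.643e-07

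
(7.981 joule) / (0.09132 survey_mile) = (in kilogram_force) 0.005538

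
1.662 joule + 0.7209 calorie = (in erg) 4.678e+07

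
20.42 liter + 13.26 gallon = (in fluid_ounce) 2388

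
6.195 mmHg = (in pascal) 825.9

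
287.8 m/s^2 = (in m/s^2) 287.8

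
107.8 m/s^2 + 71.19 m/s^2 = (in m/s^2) 179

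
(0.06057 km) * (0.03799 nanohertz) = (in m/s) 2.301e-09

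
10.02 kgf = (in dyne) 9.826e+06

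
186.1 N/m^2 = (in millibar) 1.861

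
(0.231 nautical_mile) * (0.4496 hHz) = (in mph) 4.303e+04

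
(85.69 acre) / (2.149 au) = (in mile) 6.703e-10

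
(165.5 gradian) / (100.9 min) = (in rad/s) 0.0004294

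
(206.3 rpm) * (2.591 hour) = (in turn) 3.207e+04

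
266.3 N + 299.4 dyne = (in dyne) 2.663e+07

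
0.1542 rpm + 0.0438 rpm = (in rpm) 0.198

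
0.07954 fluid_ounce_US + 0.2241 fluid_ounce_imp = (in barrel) 5.484e-05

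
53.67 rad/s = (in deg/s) 3075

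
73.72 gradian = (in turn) 0.1843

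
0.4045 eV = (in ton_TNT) 1.549e-29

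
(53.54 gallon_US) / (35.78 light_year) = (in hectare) 5.987e-23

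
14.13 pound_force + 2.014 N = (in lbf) 14.58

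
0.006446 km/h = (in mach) 5.259e-06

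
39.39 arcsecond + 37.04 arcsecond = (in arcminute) 1.274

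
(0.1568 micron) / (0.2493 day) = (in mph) 1.628e-11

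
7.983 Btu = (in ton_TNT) 2.013e-06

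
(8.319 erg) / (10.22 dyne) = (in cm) 0.814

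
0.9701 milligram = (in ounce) 3.422e-05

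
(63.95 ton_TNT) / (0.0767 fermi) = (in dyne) 3.488e+32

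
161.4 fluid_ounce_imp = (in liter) 4.586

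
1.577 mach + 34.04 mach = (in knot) 2.357e+04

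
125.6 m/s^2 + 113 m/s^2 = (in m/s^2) 238.6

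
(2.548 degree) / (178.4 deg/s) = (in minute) 0.000238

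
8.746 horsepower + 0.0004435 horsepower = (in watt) 6522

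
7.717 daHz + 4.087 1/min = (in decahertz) 7.724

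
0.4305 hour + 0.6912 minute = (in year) 5.046e-05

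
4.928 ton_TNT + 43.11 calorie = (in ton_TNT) 4.928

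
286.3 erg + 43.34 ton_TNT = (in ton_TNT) 43.34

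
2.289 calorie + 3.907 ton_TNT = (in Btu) 1.549e+07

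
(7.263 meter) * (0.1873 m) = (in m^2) 1.36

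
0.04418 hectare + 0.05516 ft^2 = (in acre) 0.1092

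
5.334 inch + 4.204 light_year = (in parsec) 1.289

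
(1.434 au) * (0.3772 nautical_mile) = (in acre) 3.703e+10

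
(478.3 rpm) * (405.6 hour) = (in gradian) 4.656e+09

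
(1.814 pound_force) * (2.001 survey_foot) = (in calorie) 1.176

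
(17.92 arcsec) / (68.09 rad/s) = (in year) 4.046e-14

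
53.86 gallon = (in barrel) 1.282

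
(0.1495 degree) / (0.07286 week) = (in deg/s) 3.393e-06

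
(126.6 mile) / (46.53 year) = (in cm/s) 0.01388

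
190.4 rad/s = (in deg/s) 1.091e+04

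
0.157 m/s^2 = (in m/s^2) 0.157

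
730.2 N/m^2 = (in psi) 0.1059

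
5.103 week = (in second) 3.086e+06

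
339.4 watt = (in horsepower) 0.4551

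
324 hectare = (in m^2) 3.24e+06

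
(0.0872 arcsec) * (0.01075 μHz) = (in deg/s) 2.604e-13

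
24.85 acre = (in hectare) 10.06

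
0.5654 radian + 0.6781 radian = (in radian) 1.244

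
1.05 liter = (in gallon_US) 0.2774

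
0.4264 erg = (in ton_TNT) 1.019e-17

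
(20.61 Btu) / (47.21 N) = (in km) 0.4606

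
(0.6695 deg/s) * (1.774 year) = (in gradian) 4.162e+07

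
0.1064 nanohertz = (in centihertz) 1.064e-08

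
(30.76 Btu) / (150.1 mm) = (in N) 2.162e+05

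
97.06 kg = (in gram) 9.706e+04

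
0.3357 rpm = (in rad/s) 0.03515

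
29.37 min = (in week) 0.002914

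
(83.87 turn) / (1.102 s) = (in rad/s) 478.2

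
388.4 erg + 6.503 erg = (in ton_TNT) 9.438e-15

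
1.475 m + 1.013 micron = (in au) 9.86e-12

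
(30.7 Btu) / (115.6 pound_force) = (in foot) 206.7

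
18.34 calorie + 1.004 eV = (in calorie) 18.34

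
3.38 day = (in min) 4867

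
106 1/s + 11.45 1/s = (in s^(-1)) 117.5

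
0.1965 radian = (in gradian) 12.51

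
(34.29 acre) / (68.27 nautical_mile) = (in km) 0.001098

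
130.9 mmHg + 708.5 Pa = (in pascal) 1.816e+04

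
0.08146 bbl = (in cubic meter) 0.01295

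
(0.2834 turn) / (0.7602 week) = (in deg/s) 0.0002219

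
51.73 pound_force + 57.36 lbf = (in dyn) 4.853e+07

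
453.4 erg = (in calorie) 1.084e-05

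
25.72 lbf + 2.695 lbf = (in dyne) 1.264e+07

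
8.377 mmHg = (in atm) 0.01102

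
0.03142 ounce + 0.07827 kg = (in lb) 0.1745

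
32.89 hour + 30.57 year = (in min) 1.607e+07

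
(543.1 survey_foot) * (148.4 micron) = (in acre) 6.07e-06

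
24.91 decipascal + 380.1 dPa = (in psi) 0.005874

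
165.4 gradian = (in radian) 2.598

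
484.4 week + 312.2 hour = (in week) 486.3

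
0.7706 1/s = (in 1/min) 46.24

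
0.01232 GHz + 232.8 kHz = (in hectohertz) 1.255e+05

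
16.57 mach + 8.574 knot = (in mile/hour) 1.263e+04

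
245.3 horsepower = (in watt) 1.829e+05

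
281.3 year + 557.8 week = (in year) 292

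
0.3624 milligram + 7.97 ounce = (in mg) 2.259e+05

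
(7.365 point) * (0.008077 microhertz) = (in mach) 6.163e-14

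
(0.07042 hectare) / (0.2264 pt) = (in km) 8817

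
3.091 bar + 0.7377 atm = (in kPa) 383.8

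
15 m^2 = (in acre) 0.003707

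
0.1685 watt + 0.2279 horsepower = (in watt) 170.1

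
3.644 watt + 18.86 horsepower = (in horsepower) 18.86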